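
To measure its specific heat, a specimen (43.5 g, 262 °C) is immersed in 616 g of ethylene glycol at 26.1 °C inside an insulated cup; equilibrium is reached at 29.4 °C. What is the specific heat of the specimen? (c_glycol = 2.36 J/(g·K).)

c ≈ 0.474 J/(g·K)

m_s c (T_s − T_f) = m_glycol c_glycol (T_f − T_0):
43.5×c×(262 − 29.4) = 616×2.36×(29.4 − 26.1)
10118 c = 4797.4  ⇒  c ≈ 0.4741 J/(g·K)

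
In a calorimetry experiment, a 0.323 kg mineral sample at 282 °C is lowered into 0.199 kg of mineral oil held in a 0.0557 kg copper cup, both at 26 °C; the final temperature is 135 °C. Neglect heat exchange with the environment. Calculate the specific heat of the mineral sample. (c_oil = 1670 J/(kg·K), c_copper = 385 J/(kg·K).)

c ≈ 812 J/(kg·K)

Setting the total heat transfer to zero:
0.323·c·(135 − 282) + 0.199·1670·(135 − 26) + 0.0557·385·(135 − 26) = 0
-47.48 c = -38561
c = -38561/-47.48 ≈ 812.1 J/(kg·K)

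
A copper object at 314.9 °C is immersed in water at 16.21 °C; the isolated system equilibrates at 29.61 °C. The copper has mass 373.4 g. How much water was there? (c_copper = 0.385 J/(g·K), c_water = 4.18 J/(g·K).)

m ≈ 732 g

Heat lost by the copper = heat gained by the water:
373.4×0.385×(314.9 − 29.61) = m×4.18×(29.61 − 16.21)
56.01 m = 41013  ⇒  m ≈ 732.2 g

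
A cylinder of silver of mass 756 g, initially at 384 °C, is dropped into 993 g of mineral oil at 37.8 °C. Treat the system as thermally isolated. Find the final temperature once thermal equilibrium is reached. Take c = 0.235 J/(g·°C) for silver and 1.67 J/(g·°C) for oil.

T_f ≈ 71.3 °C

Set heat shed by the hot body equal to heat absorbed by the cold body:
756×0.235×(384 − T) = 993×1.67×(T − 37.8)
177.66(384 − T) = 1658.3(T − 37.8)
1836 T = 130906  ⇒  T ≈ 71.30 °C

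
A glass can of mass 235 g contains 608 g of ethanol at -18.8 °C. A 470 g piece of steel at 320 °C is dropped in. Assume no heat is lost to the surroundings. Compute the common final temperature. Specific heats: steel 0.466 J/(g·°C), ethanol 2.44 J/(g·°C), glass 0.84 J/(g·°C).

With ΣQ=0 the equilibrium temperature is the m·c-weighted mean:
T_f = (219.02×320 + 1483.5×(-18.8) + 197.4×(-18.8)) / (219.02 + 1483.5 + 197.4)
    = 38485 / 1899.9 ≈ 20.26 °C

T_f ≈ 20.3 °C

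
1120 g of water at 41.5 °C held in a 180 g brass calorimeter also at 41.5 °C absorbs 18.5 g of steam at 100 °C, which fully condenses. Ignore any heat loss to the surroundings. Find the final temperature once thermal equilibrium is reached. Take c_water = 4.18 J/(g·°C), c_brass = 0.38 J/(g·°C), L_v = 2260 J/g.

T_f ≈ 51.1 °C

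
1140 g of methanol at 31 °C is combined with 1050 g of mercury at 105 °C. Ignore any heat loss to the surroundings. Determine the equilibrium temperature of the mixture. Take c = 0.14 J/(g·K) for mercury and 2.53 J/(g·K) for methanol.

Set heat shed by the hot body equal to heat absorbed by the cold body:
1050×0.14×(105 − T) = 1140×2.53×(T − 31)
147(105 − T) = 2884.2(T − 31)
3031.2 T = 104845  ⇒  T ≈ 34.59 °C

T_f ≈ 34.6 °C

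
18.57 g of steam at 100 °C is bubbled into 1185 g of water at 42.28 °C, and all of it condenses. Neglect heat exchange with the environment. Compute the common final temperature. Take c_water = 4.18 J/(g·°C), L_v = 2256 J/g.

T_f ≈ 51.5 °C

Heat gained plus heat lost sum to zero:
condense steam: −18.57·2256 = −41894; condensed water 100 °C→T: 77.62(T − 100); water warms: 1185·4.18·(T − 42.28) = 4953.3(T − 42.28)
5030.9 T = 41894 + 7762.3 + 209426 = 259082
T ≈ 51.50 °C (< 100 °C, so full condensation is consistent).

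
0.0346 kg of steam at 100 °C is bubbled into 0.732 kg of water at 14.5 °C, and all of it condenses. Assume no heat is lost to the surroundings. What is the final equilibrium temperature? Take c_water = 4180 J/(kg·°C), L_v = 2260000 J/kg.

Conservation of energy gives ΣQ = 0:
condense steam: −0.0346×2260000 = −78196; condensate cools 100→T: 0.0346×4180×(T − 100) = 144.63(T − 100); original water: 3059.8(T − 14.5)
3204.4 T = 78196 + 14463 + 44367 = 137025
T ≈ 42.76 °C (< 100 °C, so full condensation is consistent).

T_f ≈ 42.8 °C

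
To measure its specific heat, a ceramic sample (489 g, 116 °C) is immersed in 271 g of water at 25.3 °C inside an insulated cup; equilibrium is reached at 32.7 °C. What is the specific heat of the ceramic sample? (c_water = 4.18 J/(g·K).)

c ≈ 0.206 J/(g·K)

Heat lost by the ceramic sample = heat gained by the water:
489·c·(116 − 32.7) = 271·4.18·(32.7 − 25.3)
40734 c = 8382.6  ⇒  c ≈ 0.2058 J/(g·K)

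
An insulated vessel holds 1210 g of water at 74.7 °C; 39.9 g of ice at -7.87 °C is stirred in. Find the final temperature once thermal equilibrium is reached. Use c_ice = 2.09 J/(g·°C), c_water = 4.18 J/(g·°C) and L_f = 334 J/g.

Net heat exchanged in the isolated system is zero:
ice -7.87→0 °C: 39.9·2.09·7.87 = 656.29; melt ice: 39.9·334 = 13327; meltwater 0→T: 39.9·4.18·T = 166.78 T; water cools: 1210·4.18·(T − 74.7) = 5057.8(T − 74.7)
5224.6 T = 377818 − 13983 = 363835
T ≈ 69.64 °C (positive, so assuming full melt was valid).

T_f ≈ 69.6 °C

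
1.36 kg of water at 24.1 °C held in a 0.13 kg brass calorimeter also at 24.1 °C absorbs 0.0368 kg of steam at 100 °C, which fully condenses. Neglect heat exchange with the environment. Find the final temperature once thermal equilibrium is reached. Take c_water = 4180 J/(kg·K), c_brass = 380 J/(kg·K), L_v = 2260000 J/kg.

T_f ≈ 40.2 °C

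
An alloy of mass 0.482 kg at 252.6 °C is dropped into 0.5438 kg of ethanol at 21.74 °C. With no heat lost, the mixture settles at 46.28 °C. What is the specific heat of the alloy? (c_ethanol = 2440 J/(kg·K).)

Heat gained plus heat lost sum to zero:
0.482·c·(46.28 − 252.6) + 0.5438·2440·(46.28 − 21.74) = 0
-99.45 c = -32561
c = -32561/-99.45 ≈ 327.4 J/(kg·K)

c ≈ 327 J/(kg·K)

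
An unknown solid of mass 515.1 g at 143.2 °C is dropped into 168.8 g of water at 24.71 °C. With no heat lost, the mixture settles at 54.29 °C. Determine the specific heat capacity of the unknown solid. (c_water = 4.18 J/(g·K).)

Heat lost by the unknown solid = heat gained by the water:
515.1×c×(143.2 − 54.29) = 168.8×4.18×(54.29 − 24.71)
45798 c = 20871  ⇒  c ≈ 0.4557 J/(g·K)

c ≈ 0.456 J/(g·K)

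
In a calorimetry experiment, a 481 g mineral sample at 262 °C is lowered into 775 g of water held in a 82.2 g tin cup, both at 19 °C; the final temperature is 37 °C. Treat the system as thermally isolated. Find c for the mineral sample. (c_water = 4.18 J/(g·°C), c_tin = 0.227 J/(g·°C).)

Setting the total heat transfer to zero:
481·c·(37 − 262) + 775·4.18·(37 − 19) + 82.2·0.227·(37 − 19) = 0
-108225 c = -58647
c = -58647/-108225 ≈ 0.5419 J/(g·°C)

c ≈ 0.542 J/(g·°C)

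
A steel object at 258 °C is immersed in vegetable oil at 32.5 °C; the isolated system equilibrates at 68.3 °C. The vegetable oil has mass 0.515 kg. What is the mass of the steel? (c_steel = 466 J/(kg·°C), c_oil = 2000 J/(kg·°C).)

Taking heat into each body as positive, Σ m c ΔT = 0:
m·466·(68.3 − 258) + 0.515·2000·(68.3 − 32.5) = 0
-88400 m = -36874
m = -36874/-88400 ≈ 0.4171 kg

m ≈ 0.417 kg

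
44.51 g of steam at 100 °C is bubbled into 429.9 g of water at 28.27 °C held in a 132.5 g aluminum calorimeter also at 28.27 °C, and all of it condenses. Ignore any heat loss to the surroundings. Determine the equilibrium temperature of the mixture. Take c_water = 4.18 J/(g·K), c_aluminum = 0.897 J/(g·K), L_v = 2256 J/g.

Setting the total heat transfer to zero:
steam→water at 100 °C releases m L_v = 44.51·2256 = 100415; condensate cools 100→T: 44.51·4.18·(T − 100) = 186.05(T − 100); water warms: 429.9·4.18·(T − 28.27) = 1797(T − 28.27); aluminum cup: 132.5·0.897·(T − 28.27) = 118.85(T − 28.27)
2101.9 T = 100415 + 18605 + 54161 = 173180
T ≈ 82.39 °C — below 100 °C, confirming all the steam condensed.

T_f ≈ 82.4 °C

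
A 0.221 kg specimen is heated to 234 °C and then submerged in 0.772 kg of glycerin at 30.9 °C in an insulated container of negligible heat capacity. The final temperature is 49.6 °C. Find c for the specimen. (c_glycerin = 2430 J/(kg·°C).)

Net heat exchanged in the isolated system is zero:
0.221×c×(49.6 − 234) + 0.772×2430×(49.6 − 30.9) = 0
-40.75 c = -35080
c = -35080/-40.75 ≈ 860.8 J/(kg·°C)

c ≈ 861 J/(kg·°C)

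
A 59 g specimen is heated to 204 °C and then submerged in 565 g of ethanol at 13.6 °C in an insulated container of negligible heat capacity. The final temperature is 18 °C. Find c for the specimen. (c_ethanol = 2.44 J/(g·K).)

c ≈ 0.553 J/(g·K)

Taking heat into each body as positive, Σ m c ΔT = 0:
59·c·(18 − 204) + 565·2.44·(18 − 13.6) = 0
-10974 c = -6065.8
c = -6065.8/-10974 ≈ 0.5527 J/(g·K)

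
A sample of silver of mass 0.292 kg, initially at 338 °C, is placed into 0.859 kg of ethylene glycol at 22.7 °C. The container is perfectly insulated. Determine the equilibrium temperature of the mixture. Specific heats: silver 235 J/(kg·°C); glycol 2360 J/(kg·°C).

Set heat shed by the hot body equal to heat absorbed by the cold body:
0.292·235·(338 − T) = 0.859·2360·(T − 22.7)
68.62(338 − T) = 2027.2(T − 22.7)
2095.9 T = 69212  ⇒  T ≈ 33.02 °C

T_f ≈ 33.0 °C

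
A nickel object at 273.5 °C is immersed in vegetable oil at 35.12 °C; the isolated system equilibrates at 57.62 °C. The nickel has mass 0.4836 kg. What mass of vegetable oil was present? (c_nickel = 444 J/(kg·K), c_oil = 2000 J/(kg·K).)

Conservation of energy gives ΣQ = 0:
0.4836·444·(57.62 − 273.5) + m·2000·(57.62 − 35.12) = 0
45000 m = 46353
m = 46353/45000 ≈ 1.03 kg

m ≈ 1.03 kg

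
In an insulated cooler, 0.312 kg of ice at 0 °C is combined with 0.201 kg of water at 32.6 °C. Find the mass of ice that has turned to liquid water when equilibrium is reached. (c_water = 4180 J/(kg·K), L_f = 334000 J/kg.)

Heat available from the water dropping to 0 °C: 0.201·4180·32.6 = 27390 J.
Fully melting the ice requires m_ice L_f = 0.312·334000 = 104208 J.
Since 27390 < 104208 J, not all the ice melts; equilibrium is at 0 °C.
m_melt = 27390 / L_f = 0.08201 kg.

m_melted ≈ 0.082 kg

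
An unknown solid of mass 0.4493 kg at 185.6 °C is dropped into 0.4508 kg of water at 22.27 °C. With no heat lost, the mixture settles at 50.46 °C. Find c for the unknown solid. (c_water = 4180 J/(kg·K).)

Let T be the final temperature. ΣQ_i = 0:
0.4493·c·(50.46 − 185.6) + 0.4508·4180·(50.46 − 22.27) = 0
-60.72 c = -53120
c = -53120/-60.72 ≈ 874.9 J/(kg·K)

c ≈ 875 J/(kg·K)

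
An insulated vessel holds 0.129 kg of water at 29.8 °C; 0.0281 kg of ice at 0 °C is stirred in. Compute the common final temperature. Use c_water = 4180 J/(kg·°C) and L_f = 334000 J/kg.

T_f ≈ 10.2 °C

Net heat exchanged in the isolated system is zero:
fusion: m_ice L_f = 0.0281×334000 = 9385.4
  meltwater 0→T: 0.0281×4180×T = 117.46 T
  water cools: 0.129×4180×(T − 29.8) = 539.22(T − 29.8)
656.68 T = 16069 − 9385.4 = 6683.4
T ≈ 10.18 °C (positive, so assuming full melt was valid).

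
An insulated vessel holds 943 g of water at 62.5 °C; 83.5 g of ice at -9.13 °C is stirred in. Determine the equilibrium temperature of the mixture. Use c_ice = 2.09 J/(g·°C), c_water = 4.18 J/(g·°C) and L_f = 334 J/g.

Net heat exchanged in the isolated system is zero:
ice -9.13→0 °C: 83.5×2.09×9.13 = 1593.3; latent heat to melt: 83.5×334 = 27889; warm the meltwater: 349.03 T; water: 3941.7(T − 62.5)
4290.8 T = 246359 − 29482 = 216876
T ≈ 50.54 °C. Since T > 0 °C, the all-ice-melts assumption holds.

T_f ≈ 50.5 °C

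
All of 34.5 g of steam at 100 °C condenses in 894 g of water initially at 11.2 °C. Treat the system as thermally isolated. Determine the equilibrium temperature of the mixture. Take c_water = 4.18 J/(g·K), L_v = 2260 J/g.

Net heat exchanged in the isolated system is zero:
latent heat released on condensation: 34.5×2260 = 77970
  condensate cools 100→T: 34.5×4.18×(T − 100) = 144.21(T − 100)
  water warms: 894×4.18×(T − 11.2) = 3736.9(T − 11.2)
3881.1 T = 77970 + 14421 + 41854 = 134245
T ≈ 34.59 °C (< 100 °C, so full condensation is consistent).

T_f ≈ 34.6 °C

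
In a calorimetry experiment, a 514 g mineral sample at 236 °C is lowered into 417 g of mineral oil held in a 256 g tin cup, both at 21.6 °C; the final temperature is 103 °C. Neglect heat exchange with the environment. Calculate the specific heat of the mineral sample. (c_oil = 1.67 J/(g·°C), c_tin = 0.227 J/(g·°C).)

c ≈ 0.898 J/(g·°C)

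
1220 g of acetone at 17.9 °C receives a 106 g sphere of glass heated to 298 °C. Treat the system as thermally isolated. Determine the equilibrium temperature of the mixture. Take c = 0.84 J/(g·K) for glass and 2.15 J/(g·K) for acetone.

T_f ≈ 27.1 °C

Taking heat into each body as positive, Σ m c ΔT = 0:
106×0.84×(T − 298) + 1220×2.15×(T − 17.9) = 0
2712 T = 73486
T ≈ 27.10 °C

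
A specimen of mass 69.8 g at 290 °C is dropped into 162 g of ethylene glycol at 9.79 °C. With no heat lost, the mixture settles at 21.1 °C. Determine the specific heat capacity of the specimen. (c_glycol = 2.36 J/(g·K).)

c ≈ 0.23 J/(g·K)

m_s c (T_s − T_f) = m_glycol c_glycol (T_f − T_0):
69.8×c×(290 − 21.1) = 162×2.36×(21.1 − 9.79)
18769 c = 4324  ⇒  c ≈ 0.2304 J/(g·K)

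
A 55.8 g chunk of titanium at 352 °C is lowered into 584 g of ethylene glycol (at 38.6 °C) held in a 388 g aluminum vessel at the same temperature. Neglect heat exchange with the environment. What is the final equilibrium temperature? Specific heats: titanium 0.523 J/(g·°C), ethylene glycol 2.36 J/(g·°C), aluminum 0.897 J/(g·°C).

T_f ≈ 43.8 °C

Let T be the final temperature. ΣQ_i = 0:
55.8·0.523·(T − 352) + 584·2.36·(T − 38.6) + 388·0.897·(T − 38.6) = 0
1755.5 T = 76907
T = 76907 / 1755.5 = 43.8 °C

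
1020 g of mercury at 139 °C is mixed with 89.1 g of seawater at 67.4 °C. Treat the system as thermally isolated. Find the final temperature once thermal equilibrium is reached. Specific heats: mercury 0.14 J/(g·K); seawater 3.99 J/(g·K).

T_f ≈ 87.9 °C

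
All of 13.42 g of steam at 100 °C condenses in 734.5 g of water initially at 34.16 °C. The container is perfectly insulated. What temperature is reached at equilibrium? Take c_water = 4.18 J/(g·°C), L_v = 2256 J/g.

T_f ≈ 45.0 °C

Conservation of energy gives ΣQ = 0:
condense steam: −13.42·2256 = −30276
  condensed water 100 °C→T: 56.1(T − 100)
  water warms: 734.5·4.18·(T − 34.16) = 3070.2(T − 34.16)
3126.3 T = 30276 + 5609.6 + 104878 = 140763
T ≈ 45.03 °C — below 100 °C, confirming all the steam condensed.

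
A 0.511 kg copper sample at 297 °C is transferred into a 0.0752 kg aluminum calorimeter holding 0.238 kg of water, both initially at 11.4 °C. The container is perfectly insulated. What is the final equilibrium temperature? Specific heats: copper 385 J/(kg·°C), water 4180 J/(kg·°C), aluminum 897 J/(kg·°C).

T_f ≈ 56.0 °C

Net heat exchanged in the isolated system is zero:
0.511·385·(T − 297) + 0.238·4180·(T − 11.4) + 0.0752·897·(T − 11.4) = 0
196.74(T − 297) + 994.84(T − 11.4) + 67.45(T − 11.4) = 0
1259 T = 70540
T ≈ 56.03 °C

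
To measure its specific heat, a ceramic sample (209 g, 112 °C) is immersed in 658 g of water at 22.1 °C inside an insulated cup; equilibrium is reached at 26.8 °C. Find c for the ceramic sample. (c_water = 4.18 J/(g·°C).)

c ≈ 0.726 J/(g·°C)

Let T be the final temperature. ΣQ_i = 0:
209×c×(26.8 − 112) + 658×4.18×(26.8 − 22.1) = 0
-17807 c = -12927
c = -12927/-17807 ≈ 0.726 J/(g·°C)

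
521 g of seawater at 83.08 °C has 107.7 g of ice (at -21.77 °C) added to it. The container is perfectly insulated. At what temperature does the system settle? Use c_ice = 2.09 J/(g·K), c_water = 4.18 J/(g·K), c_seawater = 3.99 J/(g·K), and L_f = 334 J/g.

T_f ≈ 52.1 °C

Conservation of energy gives ΣQ = 0:
ice -21.77→0 °C: 107.7×2.09×21.77 = 4900.3
  fusion: m_ice L_f = 107.7×334 = 35972
  meltwater 0→T: 107.7×4.18×T = 450.19 T
  seawater cools: 521×3.99×(T − 83.08) = 2078.8(T − 83.08)
2529 T = 172706 − 40872 = 131834
T ≈ 52.13 °C (positive, so assuming full melt was valid).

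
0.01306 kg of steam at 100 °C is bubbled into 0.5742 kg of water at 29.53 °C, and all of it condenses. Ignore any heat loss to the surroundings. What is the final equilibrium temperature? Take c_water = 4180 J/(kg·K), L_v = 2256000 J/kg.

T_f ≈ 43.1 °C

Heat gained plus heat lost sum to zero:
condense steam: −0.01306×2256000 = −29463
  condensate cools 100→T: 0.01306×4180×(T − 100) = 54.59(T − 100)
  original water: 2400.2(T − 29.53)
2454.7 T = 29463 + 5459.1 + 70877 = 105799
T ≈ 43.10 °C (< 100 °C, so full condensation is consistent).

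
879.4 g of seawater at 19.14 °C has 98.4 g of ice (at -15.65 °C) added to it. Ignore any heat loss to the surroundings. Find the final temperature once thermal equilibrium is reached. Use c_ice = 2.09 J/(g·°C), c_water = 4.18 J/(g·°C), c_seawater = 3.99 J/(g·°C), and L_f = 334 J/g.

Heat gained plus heat lost sum to zero:
ice -15.65→0 °C: 98.4×2.09×15.65 = 3218.5; latent heat to melt: 98.4×334 = 32866; warm the meltwater: 411.31 T; seawater: 3508.8(T − 19.14)
3920.1 T = 67159 − 36084 = 31074
T ≈ 7.93 °C (positive, so assuming full melt was valid).

T_f ≈ 7.9 °C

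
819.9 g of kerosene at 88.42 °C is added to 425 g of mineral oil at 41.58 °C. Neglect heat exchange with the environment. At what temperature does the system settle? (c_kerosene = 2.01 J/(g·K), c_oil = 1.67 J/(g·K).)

Heat lost by the kerosene equals heat gained by the oil:
819.9·2.01·(88.42 − T) = 425·1.67·(T − 41.58)
1648(88.42 − T) = 709.75(T − 41.58)
2357.7 T = 175227  ⇒  T ≈ 74.32 °C

T_f ≈ 74.3 °C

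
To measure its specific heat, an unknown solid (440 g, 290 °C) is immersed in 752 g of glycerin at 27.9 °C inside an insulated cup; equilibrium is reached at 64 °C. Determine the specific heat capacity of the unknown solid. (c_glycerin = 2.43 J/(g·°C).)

c ≈ 0.663 J/(g·°C)

Heat lost by the unknown solid = heat gained by the glycerin:
440·c·(290 − 64) = 752·2.43·(64 − 27.9)
99440 c = 65968  ⇒  c ≈ 0.6634 J/(g·°C)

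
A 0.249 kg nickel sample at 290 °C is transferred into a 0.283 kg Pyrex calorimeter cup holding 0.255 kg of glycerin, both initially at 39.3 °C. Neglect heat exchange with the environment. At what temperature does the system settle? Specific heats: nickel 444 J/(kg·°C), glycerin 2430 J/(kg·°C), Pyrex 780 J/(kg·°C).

T_f ≈ 68.4 °C

Setting the total heat transfer to zero:
0.249*444*(T − 290) + 0.255*2430*(T − 39.3) + 0.283*780*(T − 39.3) = 0
110.56(T − 290) + 619.65(T − 39.3) + 220.74(T − 39.3) = 0
950.95 T = 65089
T = 65089 / 950.95 = 68.4 °C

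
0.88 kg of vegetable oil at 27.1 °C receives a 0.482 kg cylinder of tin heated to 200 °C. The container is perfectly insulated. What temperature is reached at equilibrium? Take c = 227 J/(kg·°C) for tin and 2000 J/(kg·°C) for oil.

T_f ≈ 37.2 °C

Heat lost by the tin equals heat gained by the oil:
0.482×227×(200 − T) = 0.88×2000×(T − 27.1)
109.41(200 − T) = 1760(T − 27.1)
1869.4 T = 69579  ⇒  T ≈ 37.22 °C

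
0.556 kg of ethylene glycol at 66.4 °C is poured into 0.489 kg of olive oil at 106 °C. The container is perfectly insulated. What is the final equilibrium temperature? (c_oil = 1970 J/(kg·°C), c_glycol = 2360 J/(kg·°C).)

Conservation of energy gives ΣQ = 0:
0.489*1970*(T − 106) + 0.556*2360*(T − 66.4) = 0
963.33(T − 106) + 1312.2(T − 66.4) = 0
2275.5 T = 189240
T = 189240/2275.5 ≈ 83.16 °C

T_f ≈ 83.2 °C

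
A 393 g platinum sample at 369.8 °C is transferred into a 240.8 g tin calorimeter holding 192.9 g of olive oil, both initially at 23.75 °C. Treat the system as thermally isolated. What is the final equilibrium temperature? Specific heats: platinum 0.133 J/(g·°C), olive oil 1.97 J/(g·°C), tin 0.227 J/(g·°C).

T_f is the heat-capacity-weighted average of the initial temperatures:
T_f = (52.27·369.8 + 380.01·23.75 + 54.66·23.75) / (52.27 + 380.01 + 54.66)
    = 29653 / 486.94 ≈ 60.90 °C

T_f ≈ 60.9 °C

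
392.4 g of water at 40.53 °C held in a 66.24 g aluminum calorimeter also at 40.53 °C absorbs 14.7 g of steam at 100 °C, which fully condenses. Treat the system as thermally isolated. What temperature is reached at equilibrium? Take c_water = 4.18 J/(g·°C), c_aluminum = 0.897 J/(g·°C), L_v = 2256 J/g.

T_f ≈ 61.4 °C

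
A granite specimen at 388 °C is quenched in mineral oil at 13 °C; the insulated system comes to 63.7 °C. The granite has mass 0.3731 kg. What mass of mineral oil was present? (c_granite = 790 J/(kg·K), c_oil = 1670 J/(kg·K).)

Heat gained plus heat lost sum to zero:
0.3731·790·(63.7 − 388) + m·1670·(63.7 − 13) = 0
84669 m = 95587
m = 95587/84669 ≈ 1.129 kg

m ≈ 1.13 kg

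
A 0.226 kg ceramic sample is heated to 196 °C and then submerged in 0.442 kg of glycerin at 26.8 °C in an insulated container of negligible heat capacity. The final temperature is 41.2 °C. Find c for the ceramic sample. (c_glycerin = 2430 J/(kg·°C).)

Setting the total heat transfer to zero:
0.226·c·(41.2 − 196) + 0.442·2430·(41.2 − 26.8) = 0
-34.98 c = -15466
c = -15466/-34.98 ≈ 442.1 J/(kg·°C)

c ≈ 442 J/(kg·°C)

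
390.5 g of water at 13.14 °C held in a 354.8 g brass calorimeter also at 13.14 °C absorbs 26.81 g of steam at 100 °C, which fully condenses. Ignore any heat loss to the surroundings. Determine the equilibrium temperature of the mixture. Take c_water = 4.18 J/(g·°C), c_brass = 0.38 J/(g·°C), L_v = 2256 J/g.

Conservation of energy gives ΣQ = 0:
latent heat released on condensation: 26.81×2256 = 60483
  condensate cools 100→T: 26.81×4.18×(T − 100) = 112.07(T − 100)
  water warms: 390.5×4.18×(T − 13.14) = 1632.3(T − 13.14)
  cup: 134.82(T − 13.14)
1879.2 T = 60483 + 11207 + 23220 = 94910
T ≈ 50.51 °C — below 100 °C, confirming all the steam condensed.

T_f ≈ 50.5 °C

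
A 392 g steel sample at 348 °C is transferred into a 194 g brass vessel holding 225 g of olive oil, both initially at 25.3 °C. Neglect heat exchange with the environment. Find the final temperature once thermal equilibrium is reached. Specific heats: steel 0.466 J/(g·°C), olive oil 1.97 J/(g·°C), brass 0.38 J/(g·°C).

Conservation of energy gives ΣQ = 0:
392·0.466·(T − 348) + 225·1.97·(T − 25.3) + 194·0.38·(T − 25.3) = 0
182.67(T − 348) + 443.25(T − 25.3) + 73.72(T − 25.3) = 0
(182.67 + 443.25 + 73.72) T = 182.67·348 + 443.25·25.3 + 73.72·25.3
T = 76649/699.64 ≈ 109.55 °C

T_f ≈ 109.6 °C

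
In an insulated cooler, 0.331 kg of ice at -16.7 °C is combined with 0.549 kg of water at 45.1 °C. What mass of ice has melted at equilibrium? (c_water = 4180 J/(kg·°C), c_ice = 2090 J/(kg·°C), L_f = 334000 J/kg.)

m_melted ≈ 0.275 kg

Heat available from the water dropping to 0 °C: 0.549×4180×45.1 = 103496 J.
Of that, 0.331×2090×16.7 = 11553 J goes to bring the ice to 0 °C, leaving 91943 J.
Melting all 0.331 kg of ice would need 0.331×334000 = 110554 J.
Since 91943 < 110554 J, not all the ice melts; equilibrium is at 0 °C.
m_melt = 91943 / L_f = 0.2753 kg.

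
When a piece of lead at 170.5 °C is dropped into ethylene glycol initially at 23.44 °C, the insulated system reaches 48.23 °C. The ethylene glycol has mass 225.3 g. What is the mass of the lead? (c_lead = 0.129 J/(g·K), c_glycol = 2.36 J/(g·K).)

m ≈ 836 g

|Q_lead| = |Q_glycol|:
m×0.129×(170.5 − 48.23) = 225.3×2.36×(48.23 − 23.44)
15.77 m = 13181  ⇒  m ≈ 835.7 g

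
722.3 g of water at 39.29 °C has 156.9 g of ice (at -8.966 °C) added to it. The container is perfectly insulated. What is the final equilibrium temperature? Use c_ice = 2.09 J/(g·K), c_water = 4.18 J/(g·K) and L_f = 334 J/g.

T_f ≈ 17.2 °C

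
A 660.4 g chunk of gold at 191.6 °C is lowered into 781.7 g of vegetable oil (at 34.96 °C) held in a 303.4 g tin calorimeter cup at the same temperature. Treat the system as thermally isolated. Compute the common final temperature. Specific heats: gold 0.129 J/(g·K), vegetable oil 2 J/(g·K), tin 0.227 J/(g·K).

Net heat exchanged in the isolated system is zero:
660.4×0.129×(T − 191.6) + 781.7×2×(T − 34.96) + 303.4×0.227×(T − 34.96) = 0
85.19(T − 191.6) + 1563.4(T − 34.96) + 68.87(T − 34.96) = 0
1717.5 T = 73387
T = 73387 / 1717.5 = 42.7 °C

T_f ≈ 42.7 °C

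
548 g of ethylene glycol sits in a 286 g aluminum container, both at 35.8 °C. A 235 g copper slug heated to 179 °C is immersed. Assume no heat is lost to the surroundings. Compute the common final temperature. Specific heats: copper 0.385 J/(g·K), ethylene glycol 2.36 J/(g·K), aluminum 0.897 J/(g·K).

Heat gained plus heat lost sum to zero:
235*0.385*(T − 179) + 548*2.36*(T − 35.8) + 286*0.897*(T − 35.8) = 0
90.48(T − 179) + 1293.3(T − 35.8) + 256.54(T − 35.8) = 0
1640.3 T = 71679
T = 71679 / 1640.3 = 43.7 °C

T_f ≈ 43.7 °C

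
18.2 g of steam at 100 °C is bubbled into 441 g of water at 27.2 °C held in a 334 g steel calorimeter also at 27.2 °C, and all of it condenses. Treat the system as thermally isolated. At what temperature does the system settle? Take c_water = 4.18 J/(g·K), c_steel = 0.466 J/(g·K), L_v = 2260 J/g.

Let T be the final temperature. ΣQ_i = 0:
latent heat released on condensation: 18.2·2260 = 41132
  condensed water 100 °C→T: 76.08(T − 100)
  original water: 1843.4(T − 27.2)
  steel cup: 334·0.466·(T − 27.2) = 155.64(T − 27.2)
2075.1 T = 41132 + 7607.6 + 54373 = 103113
T ≈ 49.69 °C, under the boiling point, so the assumption holds.

T_f ≈ 49.7 °C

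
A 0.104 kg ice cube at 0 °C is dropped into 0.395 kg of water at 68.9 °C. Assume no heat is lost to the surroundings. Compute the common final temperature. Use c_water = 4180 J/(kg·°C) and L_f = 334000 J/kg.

T_f ≈ 37.9 °C

Energy conservation, ΣQ = 0:
melt ice: 0.104×334000 = 34736; warm the meltwater: 434.72 T; water cools: 0.395×4180×(T − 68.9) = 1651.1(T − 68.9)
2085.8 T = 113761 − 34736 = 79025
T ≈ 37.89 °C. Since T > 0 °C, the all-ice-melts assumption holds.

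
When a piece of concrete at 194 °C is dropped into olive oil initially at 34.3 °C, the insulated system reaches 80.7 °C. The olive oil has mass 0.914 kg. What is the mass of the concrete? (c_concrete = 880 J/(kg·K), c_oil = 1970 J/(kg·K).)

m ≈ 0.838 kg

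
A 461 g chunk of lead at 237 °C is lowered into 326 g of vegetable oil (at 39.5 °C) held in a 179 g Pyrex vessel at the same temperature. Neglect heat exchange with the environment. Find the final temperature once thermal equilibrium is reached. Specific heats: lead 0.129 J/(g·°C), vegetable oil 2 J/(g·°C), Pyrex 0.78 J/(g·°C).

T_f ≈ 53.3 °C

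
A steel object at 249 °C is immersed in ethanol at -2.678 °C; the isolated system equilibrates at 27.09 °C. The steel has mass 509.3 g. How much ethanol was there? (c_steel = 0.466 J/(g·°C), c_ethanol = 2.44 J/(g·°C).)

m ≈ 725 g

Heat gained plus heat lost sum to zero:
509.3×0.466×(27.09 − 249) + m×2.44×(27.09 − (-2.678)) = 0
72.63 m = 52667
m = 52667/72.63 ≈ 725.1 g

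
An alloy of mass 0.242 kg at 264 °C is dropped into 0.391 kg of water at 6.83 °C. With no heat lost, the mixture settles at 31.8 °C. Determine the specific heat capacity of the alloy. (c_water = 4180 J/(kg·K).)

c ≈ 726 J/(kg·K)

Setting the total heat transfer to zero:
0.242·c·(31.8 − 264) + 0.391·4180·(31.8 − 6.83) = 0
-56.19 c = -40810
c = -40810/-56.19 ≈ 726.3 J/(kg·K)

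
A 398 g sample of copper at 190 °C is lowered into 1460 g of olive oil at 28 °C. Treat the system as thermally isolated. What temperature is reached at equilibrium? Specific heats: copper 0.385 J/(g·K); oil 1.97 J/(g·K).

T_f ≈ 36.2 °C

Heat gained plus heat lost sum to zero:
398*0.385*(T − 190) + 1460*1.97*(T − 28) = 0
153.23(T − 190) + 2876.2(T − 28) = 0
3029.4 T = 109647
T ≈ 36.19 °C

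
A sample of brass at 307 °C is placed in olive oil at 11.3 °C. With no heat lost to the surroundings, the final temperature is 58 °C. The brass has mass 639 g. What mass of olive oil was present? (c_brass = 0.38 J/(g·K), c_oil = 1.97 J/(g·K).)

m ≈ 657 g

Net heat exchanged in the isolated system is zero:
639·0.38·(58 − 307) + m·1.97·(58 − 11.3) = 0
92 m = 60462
m = 60462/92 ≈ 657.2 g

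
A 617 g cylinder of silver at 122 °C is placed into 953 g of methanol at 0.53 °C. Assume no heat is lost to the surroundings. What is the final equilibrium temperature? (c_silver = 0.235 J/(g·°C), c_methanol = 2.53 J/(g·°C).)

T_f ≈ 7.4 °C

Energy conservation, ΣQ = 0:
617*0.235*(T − 122) + 953*2.53*(T − 0.53) = 0
2556.1 T = 18967
T = 18967 / 2556.1 = 7.42 °C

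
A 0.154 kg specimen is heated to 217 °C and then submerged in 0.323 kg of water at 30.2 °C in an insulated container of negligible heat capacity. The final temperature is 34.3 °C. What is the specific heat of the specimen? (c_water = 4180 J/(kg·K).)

c ≈ 197 J/(kg·K)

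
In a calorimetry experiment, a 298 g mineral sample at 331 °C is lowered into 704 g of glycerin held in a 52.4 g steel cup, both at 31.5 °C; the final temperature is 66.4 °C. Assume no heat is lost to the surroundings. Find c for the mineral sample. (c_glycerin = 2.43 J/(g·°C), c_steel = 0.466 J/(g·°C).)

c ≈ 0.768 J/(g·°C)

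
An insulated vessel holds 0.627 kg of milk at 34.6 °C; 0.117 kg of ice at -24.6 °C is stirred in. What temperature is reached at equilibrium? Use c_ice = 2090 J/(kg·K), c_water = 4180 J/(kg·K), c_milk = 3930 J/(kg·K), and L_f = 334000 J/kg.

T_f ≈ 13.6 °C

Let T be the final temperature. ΣQ_i = 0:
warm ice to 0 °C: 0.117×2090×(0 − (-24.6)) = 6015.4
  latent heat to melt: 0.117×334000 = 39078
  warm the meltwater: 489.06 T
  milk cools: 0.627×3930×(T − 34.6) = 2464.1(T − 34.6)
2953.2 T = 85258 − 45093 = 40165
T ≈ 13.60 °C. Since T > 0 °C, the all-ice-melts assumption holds.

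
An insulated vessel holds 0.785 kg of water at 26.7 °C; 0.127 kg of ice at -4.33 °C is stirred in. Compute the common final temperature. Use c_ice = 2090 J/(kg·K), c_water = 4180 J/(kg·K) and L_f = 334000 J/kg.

Conservation of energy gives ΣQ = 0:
ice -4.33→0 °C: 0.127×2090×4.33 = 1149.3
  latent heat to melt: 0.127×334000 = 42418
  warm the meltwater: 530.86 T
  water cools: 0.785×4180×(T − 26.7) = 3281.3(T − 26.7)
3812.2 T = 87611 − 43567 = 44043
T ≈ 11.55 °C. Since T > 0 °C, the all-ice-melts assumption holds.

T_f ≈ 11.6 °C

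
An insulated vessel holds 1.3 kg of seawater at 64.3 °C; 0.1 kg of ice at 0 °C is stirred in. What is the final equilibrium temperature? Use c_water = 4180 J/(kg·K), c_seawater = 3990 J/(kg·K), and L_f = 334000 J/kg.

T_f ≈ 53.5 °C

Setting the total heat transfer to zero:
latent heat to melt: 0.1×334000 = 33400; warm the meltwater: 418 T; seawater: 5187(T − 64.3)
5605 T = 333524 − 33400 = 300124
T ≈ 53.55 °C — above 0 °C, consistent with complete melting.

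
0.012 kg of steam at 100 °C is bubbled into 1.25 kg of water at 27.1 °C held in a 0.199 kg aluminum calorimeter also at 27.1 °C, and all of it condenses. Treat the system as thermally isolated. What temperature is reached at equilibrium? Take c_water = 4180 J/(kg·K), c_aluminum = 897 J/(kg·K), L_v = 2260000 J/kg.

Let T be the final temperature. ΣQ_i = 0:
latent heat released on condensation: 0.012×2260000 = 27120; condensate cools 100→T: 0.012×4180×(T − 100) = 50.16(T − 100); water warms: 1.25×4180×(T − 27.1) = 5225(T − 27.1); cup: 178.5(T − 27.1)
5453.7 T = 27120 + 5016 + 146435 = 178571
T ≈ 32.74 °C (< 100 °C, so full condensation is consistent).

T_f ≈ 32.7 °C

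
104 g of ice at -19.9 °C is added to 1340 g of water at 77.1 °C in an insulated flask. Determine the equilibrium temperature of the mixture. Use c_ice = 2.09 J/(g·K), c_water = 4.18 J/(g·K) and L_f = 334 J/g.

T_f ≈ 65.1 °C

Let T be the final temperature. ΣQ_i = 0:
ice -19.9→0 °C: 104×2.09×19.9 = 4325.5; fusion: m_ice L_f = 104×334 = 34736; warm the meltwater: 434.72 T; water cools: 1340×4.18×(T − 77.1) = 5601.2(T − 77.1)
6035.9 T = 431853 − 39061 = 392791
T ≈ 65.08 °C — above 0 °C, consistent with complete melting.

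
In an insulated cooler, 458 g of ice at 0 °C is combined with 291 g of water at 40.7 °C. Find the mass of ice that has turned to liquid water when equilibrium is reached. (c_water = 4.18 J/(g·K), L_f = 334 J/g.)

Cooling the water to 0 °C releases 291×4.18×40.7 = 49507 J.
Fully melting the ice requires m_ice L_f = 458×334 = 152972 J.
Since 49507 < 152972 J, not all the ice melts; equilibrium is at 0 °C.
m_melt = 49507 / L_f = 148.2 g.

m_melted ≈ 148 g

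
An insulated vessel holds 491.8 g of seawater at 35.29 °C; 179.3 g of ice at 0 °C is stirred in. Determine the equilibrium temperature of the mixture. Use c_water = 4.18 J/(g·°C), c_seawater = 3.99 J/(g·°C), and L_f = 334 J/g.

T_f ≈ 3.5 °C

Heat gained plus heat lost sum to zero:
melt ice: 179.3×334 = 59886; meltwater 0→T: 179.3×4.18×T = 749.47 T; seawater: 1962.3(T − 35.29)
2711.8 T = 69249 − 59886 = 9362.7
T ≈ 3.45 °C. Since T > 0 °C, the all-ice-melts assumption holds.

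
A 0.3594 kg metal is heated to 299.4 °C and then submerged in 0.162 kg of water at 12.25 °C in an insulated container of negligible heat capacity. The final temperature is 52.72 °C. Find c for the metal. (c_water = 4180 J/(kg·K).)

c ≈ 309 J/(kg·K)

Heat lost by the metal = heat gained by the water:
0.3594×c×(299.4 − 52.72) = 0.162×4180×(52.72 − 12.25)
88.66 c = 27405  ⇒  c ≈ 309.1 J/(kg·K)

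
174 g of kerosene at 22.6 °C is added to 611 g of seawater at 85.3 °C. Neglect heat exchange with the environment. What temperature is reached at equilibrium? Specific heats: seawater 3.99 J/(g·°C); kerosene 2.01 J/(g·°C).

Setting the total heat transfer to zero:
611·3.99·(T − 85.3) + 174·2.01·(T − 22.6) = 0
(2437.9 + 349.74) T = 2437.9·85.3 + 349.74·22.6
T = 215856 / 2787.6 = 77.4 °C

T_f ≈ 77.4 °C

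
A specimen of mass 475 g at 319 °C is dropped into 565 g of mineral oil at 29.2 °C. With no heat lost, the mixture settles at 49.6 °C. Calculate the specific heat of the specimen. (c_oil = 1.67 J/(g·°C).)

Net heat exchanged in the isolated system is zero:
475×c×(49.6 − 319) + 565×1.67×(49.6 − 29.2) = 0
-127965 c = -19248
c = -19248/-127965 ≈ 0.1504 J/(g·°C)

c ≈ 0.15 J/(g·°C)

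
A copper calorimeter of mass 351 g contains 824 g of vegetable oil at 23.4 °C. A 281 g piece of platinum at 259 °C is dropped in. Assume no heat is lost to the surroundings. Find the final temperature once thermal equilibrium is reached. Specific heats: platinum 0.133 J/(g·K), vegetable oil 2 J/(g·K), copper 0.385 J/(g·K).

Energy conservation, ΣQ = 0:
281×0.133×(T − 259) + 824×2×(T − 23.4) + 351×0.385×(T − 23.4) = 0
37.37(T − 259) + 1648(T − 23.4) + 135.13(T − 23.4) = 0
(37.37 + 1648 + 135.13) T = 37.37×259 + 1648×23.4 + 135.13×23.4
T = 51405 / 1820.5 = 28.2 °C

T_f ≈ 28.2 °C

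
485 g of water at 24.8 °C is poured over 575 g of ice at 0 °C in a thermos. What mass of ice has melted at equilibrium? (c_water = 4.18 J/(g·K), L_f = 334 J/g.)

Heat available from the water dropping to 0 °C: 485×4.18×24.8 = 50277 J.
Melting all 575 g of ice would need 575×334 = 192050 J.
50277 J < 192050 J, so only part of the ice melts and the system sits at 0 °C.
m_melted×334 = 50277  ⇒  m_melted ≈ 150.5 g.

m_melted ≈ 151 g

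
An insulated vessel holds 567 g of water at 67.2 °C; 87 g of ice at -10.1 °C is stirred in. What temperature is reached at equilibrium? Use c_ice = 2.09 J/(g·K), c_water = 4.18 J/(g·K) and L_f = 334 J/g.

Sum of m c ΔT and latent-heat terms is zero:
ice -10.1→0 °C: 87·2.09·10.1 = 1836.5
  latent heat to melt: 87·334 = 29058
  meltwater 0→T: 87·4.18·T = 363.66 T
  water cools: 567·4.18·(T − 67.2) = 2370.1(T − 67.2)
2733.7 T = 159268 − 30894 = 128374
T ≈ 46.96 °C — above 0 °C, consistent with complete melting.

T_f ≈ 47.0 °C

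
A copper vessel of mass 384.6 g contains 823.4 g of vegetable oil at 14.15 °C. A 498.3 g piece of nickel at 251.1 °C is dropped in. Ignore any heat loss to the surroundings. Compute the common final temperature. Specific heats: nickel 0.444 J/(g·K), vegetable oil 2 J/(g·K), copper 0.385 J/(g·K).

T_f ≈ 40.2 °C

Taking heat into each body as positive, Σ m c ΔT = 0:
498.3×0.444×(T − 251.1) + 823.4×2×(T − 14.15) + 384.6×0.385×(T − 14.15) = 0
(221.25 + 1646.8 + 148.07) T = 221.25×251.1 + 1646.8×14.15 + 148.07×14.15
T = 80952/2016.1 ≈ 40.15 °C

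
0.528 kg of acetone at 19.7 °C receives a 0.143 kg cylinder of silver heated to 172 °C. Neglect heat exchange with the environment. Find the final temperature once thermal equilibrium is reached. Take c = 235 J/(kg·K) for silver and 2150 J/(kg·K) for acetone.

With ΣQ=0 the equilibrium temperature is the m·c-weighted mean:
T_f = (33.6*172 + 1135.2*19.7) / (33.6 + 1135.2)
    = 28144 / 1168.8 ≈ 24.08 °C

T_f ≈ 24.1 °C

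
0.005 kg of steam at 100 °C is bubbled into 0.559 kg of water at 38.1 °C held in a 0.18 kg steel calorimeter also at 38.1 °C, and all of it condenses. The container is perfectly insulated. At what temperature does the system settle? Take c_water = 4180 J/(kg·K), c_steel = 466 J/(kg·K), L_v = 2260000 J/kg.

T_f ≈ 43.3 °C

Sum of m c ΔT and latent-heat terms is zero:
steam→water at 100 °C releases m L_v = 0.005·2260000 = 11300; condensed water 100 °C→T: 20.9(T − 100); water warms: 0.559·4180·(T − 38.1) = 2336.6(T − 38.1); steel cup: 0.18·466·(T − 38.1) = 83.88(T − 38.1)
2441.4 T = 11300 + 2090 + 92221 = 105611
T ≈ 43.26 °C (< 100 °C, so full condensation is consistent).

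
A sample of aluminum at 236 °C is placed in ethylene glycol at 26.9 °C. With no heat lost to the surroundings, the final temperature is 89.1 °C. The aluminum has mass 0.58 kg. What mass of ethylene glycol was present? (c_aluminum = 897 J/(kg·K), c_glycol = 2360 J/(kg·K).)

m ≈ 0.521 kg

Heat lost by the aluminum = heat gained by the glycol:
0.58·897·(236 − 89.1) = m·2360·(89.1 − 26.9)
146792 m = 76426  ⇒  m ≈ 0.5206 kg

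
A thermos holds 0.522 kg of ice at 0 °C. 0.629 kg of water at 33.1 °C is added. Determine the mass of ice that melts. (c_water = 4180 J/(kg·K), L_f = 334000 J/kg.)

Cooling the water to 0 °C releases 0.629·4180·33.1 = 87027 J.
To melt every bit of ice: 0.522·334000 = 174348 J.
That's not enough to melt it all — equilibrium is at 0 °C with ice remaining.
m_melt = 87027 / L_f = 0.2606 kg.

m_melted ≈ 0.261 kg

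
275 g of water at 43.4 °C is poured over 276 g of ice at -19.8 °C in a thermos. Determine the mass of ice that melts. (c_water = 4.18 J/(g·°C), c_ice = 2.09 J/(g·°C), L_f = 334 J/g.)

m_melted ≈ 115 g

Heat available from the water dropping to 0 °C: 275×4.18×43.4 = 49888 J.
Warming the ice to 0 °C takes 276×2.09×19.8 = 11421 J, leaving 38467 J for melting.
Melting all 276 g of ice would need 276×334 = 92184 J.
38467 J < 92184 J, so only part of the ice melts and the system sits at 0 °C.
m_melted×334 = 38467  ⇒  m_melted ≈ 115.2 g.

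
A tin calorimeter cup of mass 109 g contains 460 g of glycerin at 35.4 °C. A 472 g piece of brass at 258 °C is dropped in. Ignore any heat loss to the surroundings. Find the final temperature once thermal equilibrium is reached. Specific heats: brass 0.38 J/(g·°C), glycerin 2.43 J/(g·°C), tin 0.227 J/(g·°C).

T_f ≈ 65.6 °C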